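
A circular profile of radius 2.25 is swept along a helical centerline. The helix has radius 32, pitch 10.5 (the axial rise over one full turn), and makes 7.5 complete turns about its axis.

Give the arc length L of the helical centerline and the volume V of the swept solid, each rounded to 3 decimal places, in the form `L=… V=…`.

L=1510.019 V=24015.820

2πR = 2π·32 = 201.061930
per-turn = √(201.061930² + 10.5²) = √(40425.8996 + 110.25) = √40536.1496 = 201.335912
L = 7.5 × 201.335912 = 1510.019343
V = π·2.25² × L = 15.904313 × 1510.019343 = 24015.819980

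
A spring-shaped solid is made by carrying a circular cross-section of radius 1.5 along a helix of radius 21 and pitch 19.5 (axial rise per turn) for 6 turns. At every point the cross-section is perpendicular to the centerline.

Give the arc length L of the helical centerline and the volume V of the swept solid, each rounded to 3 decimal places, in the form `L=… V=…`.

L=800.280 V=5656.847

2πR = 2π·21 = 131.946891
per-turn = √(131.946891² + 19.5²) = √(17409.9822 + 380.25) = √17790.2322 = 133.380029
L = 6 × 133.380029 = 800.280175
V = π·1.5² × L = 7.068583 × 800.280175 = 5656.847214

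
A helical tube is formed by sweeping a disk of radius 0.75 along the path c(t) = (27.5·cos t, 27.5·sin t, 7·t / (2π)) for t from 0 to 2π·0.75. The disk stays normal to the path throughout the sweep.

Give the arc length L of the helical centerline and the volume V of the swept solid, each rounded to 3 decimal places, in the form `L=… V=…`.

L=129.697 V=229.194

2πR = 2π·27.5 = 172.787596
per-turn = √(172.787596² + 7²) = √(29855.5533 + 49) = √29904.5533 = 172.929330
L = 0.75 × 172.929330 = 129.696998
V = π·0.75² × L = 1.767146 × 129.696998 = 229.193514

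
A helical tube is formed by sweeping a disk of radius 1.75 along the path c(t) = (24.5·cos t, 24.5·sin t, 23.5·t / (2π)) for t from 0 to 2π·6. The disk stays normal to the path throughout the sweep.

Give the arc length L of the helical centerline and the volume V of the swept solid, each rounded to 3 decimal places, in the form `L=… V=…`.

L=934.329 V=8989.296

2πR = 2π·24.5 = 153.938040
per-turn = √(153.938040² + 23.5²) = √(23696.9202 + 552.25) = √24249.1702 = 155.721451
L = 6 × 155.721451 = 934.328703
V = π·1.75² × L = 9.621128 × 934.328703 = 8989.295584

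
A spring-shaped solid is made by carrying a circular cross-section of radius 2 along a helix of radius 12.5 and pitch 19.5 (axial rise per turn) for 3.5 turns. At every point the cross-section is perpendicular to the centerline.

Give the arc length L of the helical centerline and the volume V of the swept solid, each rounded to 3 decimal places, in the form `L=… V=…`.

L=283.235 V=3559.239

2πR = 2π·12.5 = 78.539816
per-turn = √(78.539816² + 19.5²) = √(6168.5028 + 380.25) = √6548.7528 = 80.924364
L = 3.5 × 80.924364 = 283.235275
V = π·2² × L = 12.566371 × 283.235275 = 3559.239441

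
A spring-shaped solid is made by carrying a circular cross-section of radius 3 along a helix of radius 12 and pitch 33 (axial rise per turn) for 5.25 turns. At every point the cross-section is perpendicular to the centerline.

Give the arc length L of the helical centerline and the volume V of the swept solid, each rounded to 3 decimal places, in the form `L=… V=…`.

2πR = 2π·12 = 75.398224
per-turn = √(75.398224² + 33²) = √(5684.8921 + 1089) = √6773.8921 = 82.303658
L = 5.25 × 82.303658 = 432.094205
V = π·3² × L = 28.274334 × 432.094205 = 12217.175820

L=432.094 V=12217.176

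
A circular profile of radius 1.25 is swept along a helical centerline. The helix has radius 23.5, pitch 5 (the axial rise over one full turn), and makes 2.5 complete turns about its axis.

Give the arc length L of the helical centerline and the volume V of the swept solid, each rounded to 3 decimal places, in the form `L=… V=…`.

L=369.349 V=1813.036

2πR = 2π·23.5 = 147.654855
per-turn = √(147.654855² + 5²) = √(21801.9561 + 25) = √21826.9561 = 147.739487
L = 2.5 × 147.739487 = 369.348718
V = π·1.25² × L = 4.908739 × 369.348718 = 1813.036282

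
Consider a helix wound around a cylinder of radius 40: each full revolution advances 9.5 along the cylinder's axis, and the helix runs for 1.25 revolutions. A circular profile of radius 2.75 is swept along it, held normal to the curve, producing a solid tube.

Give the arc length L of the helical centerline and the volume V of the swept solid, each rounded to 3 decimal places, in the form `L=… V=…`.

2πR = 2π·40 = 251.327412
per-turn = √(251.327412² + 9.5²) = √(63165.4682 + 90.25) = √63255.7182 = 251.506895
L = 1.25 × 251.506895 = 314.383619
V = π·2.75² × L = 23.758294 × 314.383619 = 7469.218578

L=314.384 V=7469.219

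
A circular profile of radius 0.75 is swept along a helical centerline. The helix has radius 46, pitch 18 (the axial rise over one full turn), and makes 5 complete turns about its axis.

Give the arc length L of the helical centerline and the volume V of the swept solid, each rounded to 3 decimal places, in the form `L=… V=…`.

L=1447.932 V=2558.708

2πR = 2π·46 = 289.026524
per-turn = √(289.026524² + 18²) = √(83536.3317 + 324) = √83860.3317 = 289.586484
L = 5 × 289.586484 = 1447.932419
V = π·0.75² × L = 1.767146 × 1447.932419 = 2558.707792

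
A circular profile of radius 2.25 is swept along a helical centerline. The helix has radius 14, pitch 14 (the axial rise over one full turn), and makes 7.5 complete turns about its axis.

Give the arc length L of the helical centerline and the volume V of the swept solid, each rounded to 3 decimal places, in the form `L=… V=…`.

L=668.038 V=10624.683

2πR = 2π·14 = 87.964594
per-turn = √(87.964594² + 14²) = √(7737.7699 + 196) = √7933.7699 = 89.071712
L = 7.5 × 89.071712 = 668.037839
V = π·2.25² × L = 15.904313 × 668.037839 = 10624.682757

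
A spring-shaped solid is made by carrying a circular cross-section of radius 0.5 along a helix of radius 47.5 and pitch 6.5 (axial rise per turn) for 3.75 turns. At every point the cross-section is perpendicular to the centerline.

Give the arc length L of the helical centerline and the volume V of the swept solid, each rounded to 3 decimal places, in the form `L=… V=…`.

2πR = 2π·47.5 = 298.451302
per-turn = √(298.451302² + 6.5²) = √(89073.1797 + 42.25) = √89115.4297 = 298.522076
L = 3.75 × 298.522076 = 1119.457784
V = π·0.5² × L = 0.785398 × 1119.457784 = 879.220088

L=1119.458 V=879.220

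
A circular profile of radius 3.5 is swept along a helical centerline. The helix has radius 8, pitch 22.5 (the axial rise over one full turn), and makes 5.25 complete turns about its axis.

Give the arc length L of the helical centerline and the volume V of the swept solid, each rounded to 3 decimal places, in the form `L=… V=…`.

2πR = 2π·8 = 50.265482
per-turn = √(50.265482² + 22.5²) = √(2526.6187 + 506.25) = √3032.8687 = 55.071487
L = 5.25 × 55.071487 = 289.125309
V = π·3.5² × L = 38.484510 × 289.125309 = 11126.845846

L=289.125 V=11126.846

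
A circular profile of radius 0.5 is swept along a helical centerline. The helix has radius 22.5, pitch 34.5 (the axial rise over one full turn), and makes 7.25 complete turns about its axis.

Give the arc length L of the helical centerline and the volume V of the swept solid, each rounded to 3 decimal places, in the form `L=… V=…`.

L=1055.023 V=828.613

2πR = 2π·22.5 = 141.371669
per-turn = √(141.371669² + 34.5²) = √(19985.9489 + 1190.25) = √21176.1989 = 145.520442
L = 7.25 × 145.520442 = 1055.023201
V = π·0.5² × L = 0.785398 × 1055.023201 = 828.613285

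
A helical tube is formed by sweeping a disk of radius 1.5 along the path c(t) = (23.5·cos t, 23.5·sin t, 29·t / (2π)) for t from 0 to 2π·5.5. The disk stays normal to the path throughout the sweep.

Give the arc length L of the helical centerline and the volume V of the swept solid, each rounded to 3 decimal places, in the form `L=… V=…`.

2πR = 2π·23.5 = 147.654855
per-turn = √(147.654855² + 29²) = √(21801.9561 + 841) = √22642.9561 = 150.475766
L = 5.5 × 150.475766 = 827.616712
V = π·1.5² × L = 7.068583 × 827.616712 = 5850.077813

L=827.617 V=5850.078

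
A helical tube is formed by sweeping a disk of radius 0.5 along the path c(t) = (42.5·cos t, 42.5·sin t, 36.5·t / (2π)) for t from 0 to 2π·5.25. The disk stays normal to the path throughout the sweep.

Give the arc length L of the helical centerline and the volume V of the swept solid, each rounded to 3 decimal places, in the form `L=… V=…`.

2πR = 2π·42.5 = 267.035376
per-turn = √(267.035376² + 36.5²) = √(71307.8918 + 1332.25) = √72640.1418 = 269.518352
L = 5.25 × 269.518352 = 1414.971345
V = π·0.5² × L = 0.785398 × 1414.971345 = 1111.315896

L=1414.971 V=1111.316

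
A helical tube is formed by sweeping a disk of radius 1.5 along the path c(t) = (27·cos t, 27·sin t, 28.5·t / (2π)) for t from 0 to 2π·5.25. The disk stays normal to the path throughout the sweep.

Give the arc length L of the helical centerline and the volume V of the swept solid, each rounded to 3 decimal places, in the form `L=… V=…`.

2πR = 2π·27 = 169.646003
per-turn = √(169.646003² + 28.5²) = √(28779.7664 + 812.25) = √29592.0164 = 172.023302
L = 5.25 × 172.023302 = 903.122336
V = π·1.5² × L = 7.068583 × 903.122336 = 6383.795613

L=903.122 V=6383.796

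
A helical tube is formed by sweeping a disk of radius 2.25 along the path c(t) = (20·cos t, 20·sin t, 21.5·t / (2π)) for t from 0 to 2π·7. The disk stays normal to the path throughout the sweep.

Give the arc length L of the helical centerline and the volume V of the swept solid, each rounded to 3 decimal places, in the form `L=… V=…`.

L=892.428 V=14193.450

2πR = 2π·20 = 125.663706
per-turn = √(125.663706² + 21.5²) = √(15791.3670 + 462.25) = √16253.6170 = 127.489674
L = 7 × 127.489674 = 892.427720
V = π·2.25² × L = 15.904313 × 892.427720 = 14193.449615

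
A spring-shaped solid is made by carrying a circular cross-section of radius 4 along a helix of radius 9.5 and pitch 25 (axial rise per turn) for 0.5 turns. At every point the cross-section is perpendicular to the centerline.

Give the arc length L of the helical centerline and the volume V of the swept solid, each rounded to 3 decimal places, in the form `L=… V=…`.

2πR = 2π·9.5 = 59.690260
per-turn = √(59.690260² + 25²) = √(3562.9272 + 625) = √4187.9272 = 64.714196
L = 0.5 × 64.714196 = 32.357098
V = π·4² × L = 50.265482 × 32.357098 = 1626.445147

L=32.357 V=1626.445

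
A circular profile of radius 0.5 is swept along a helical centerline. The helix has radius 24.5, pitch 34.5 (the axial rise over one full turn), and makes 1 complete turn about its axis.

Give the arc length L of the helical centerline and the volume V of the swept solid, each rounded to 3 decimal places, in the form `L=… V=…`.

2πR = 2π·24.5 = 153.938040
per-turn = √(153.938040² + 34.5²) = √(23696.9202 + 1190.25) = √24887.1702 = 157.756680
L = 1 × 157.756680 = 157.756680
V = π·0.5² × L = 0.785398 × 157.756680 = 123.901807

L=157.757 V=123.902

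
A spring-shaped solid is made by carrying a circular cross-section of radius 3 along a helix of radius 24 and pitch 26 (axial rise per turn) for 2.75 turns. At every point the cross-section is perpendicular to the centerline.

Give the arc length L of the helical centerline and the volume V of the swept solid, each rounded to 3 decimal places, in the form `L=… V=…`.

2πR = 2π·24 = 150.796447
per-turn = √(150.796447² + 26²) = √(22739.5685 + 676) = √23415.5685 = 153.021464
L = 2.75 × 153.021464 = 420.809027
V = π·3² × L = 28.274334 × 420.809027 = 11898.094926

L=420.809 V=11898.095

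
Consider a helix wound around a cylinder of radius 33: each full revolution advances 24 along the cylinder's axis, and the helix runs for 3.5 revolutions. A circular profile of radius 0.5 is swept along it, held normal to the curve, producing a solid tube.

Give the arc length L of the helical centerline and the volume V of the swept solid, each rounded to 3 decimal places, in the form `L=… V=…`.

L=730.553 V=573.775

2πR = 2π·33 = 207.345115
per-turn = √(207.345115² + 24²) = √(42991.9968 + 576) = √43567.9968 = 208.729482
L = 3.5 × 208.729482 = 730.553188
V = π·0.5² × L = 0.785398 × 730.553188 = 573.775132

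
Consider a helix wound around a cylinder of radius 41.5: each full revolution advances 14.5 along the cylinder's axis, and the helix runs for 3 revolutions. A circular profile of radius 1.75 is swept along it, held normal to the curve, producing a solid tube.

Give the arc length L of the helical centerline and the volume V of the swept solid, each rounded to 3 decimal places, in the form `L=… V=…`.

2πR = 2π·41.5 = 260.752190
per-turn = √(260.752190² + 14.5²) = √(67991.7047 + 210.25) = √68201.9547 = 261.155040
L = 3 × 261.155040 = 783.465119
V = π·1.75² × L = 9.621128 × 783.465119 = 7537.817802

L=783.465 V=7537.818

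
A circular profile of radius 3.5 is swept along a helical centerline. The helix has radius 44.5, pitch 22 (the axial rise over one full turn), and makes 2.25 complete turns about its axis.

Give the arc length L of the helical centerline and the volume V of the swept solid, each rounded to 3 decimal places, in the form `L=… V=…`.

2πR = 2π·44.5 = 279.601746
per-turn = √(279.601746² + 22²) = √(78177.1365 + 484) = √78661.1365 = 280.465927
L = 2.25 × 280.465927 = 631.048337
V = π·3.5² × L = 38.484510 × 631.048337 = 24285.586031

L=631.048 V=24285.586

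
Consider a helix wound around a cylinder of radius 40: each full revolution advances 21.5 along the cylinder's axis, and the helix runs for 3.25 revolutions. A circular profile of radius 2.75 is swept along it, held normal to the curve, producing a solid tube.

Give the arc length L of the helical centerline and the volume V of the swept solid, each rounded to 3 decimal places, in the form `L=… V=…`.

L=819.797 V=19476.988

2πR = 2π·40 = 251.327412
per-turn = √(251.327412² + 21.5²) = √(63165.4682 + 462.25) = √63627.7182 = 252.245353
L = 3.25 × 252.245353 = 819.797398
V = π·2.75² × L = 23.758294 × 819.797398 = 19476.987956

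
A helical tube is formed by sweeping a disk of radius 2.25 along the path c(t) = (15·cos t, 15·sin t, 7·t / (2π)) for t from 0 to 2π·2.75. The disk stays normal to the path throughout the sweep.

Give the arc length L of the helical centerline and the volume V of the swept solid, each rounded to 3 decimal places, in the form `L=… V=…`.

2πR = 2π·15 = 94.247780
per-turn = √(94.247780² + 7²) = √(8882.6440 + 49) = √8931.6440 = 94.507375
L = 2.75 × 94.507375 = 259.895282
V = π·2.25² × L = 15.904313 × 259.895282 = 4133.455858

L=259.895 V=4133.456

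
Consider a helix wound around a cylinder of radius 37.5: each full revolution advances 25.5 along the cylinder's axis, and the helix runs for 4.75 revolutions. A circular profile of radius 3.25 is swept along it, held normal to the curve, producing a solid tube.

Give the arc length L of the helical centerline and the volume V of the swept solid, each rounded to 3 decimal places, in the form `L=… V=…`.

2πR = 2π·37.5 = 235.619449
per-turn = √(235.619449² + 25.5²) = √(55516.5248 + 650.25) = √56166.7748 = 236.995305
L = 4.75 × 236.995305 = 1125.727700
V = π·3.25² × L = 33.183072 × 1125.727700 = 37355.103789

L=1125.728 V=37355.104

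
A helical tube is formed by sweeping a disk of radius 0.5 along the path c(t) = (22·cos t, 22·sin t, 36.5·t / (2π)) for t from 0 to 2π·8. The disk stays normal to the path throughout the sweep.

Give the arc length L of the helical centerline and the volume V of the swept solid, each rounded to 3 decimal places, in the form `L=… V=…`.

L=1143.743 V=898.293

2πR = 2π·22 = 138.230077
per-turn = √(138.230077² + 36.5²) = √(19107.5541 + 1332.25) = √20439.8041 = 142.967843
L = 8 × 142.967843 = 1143.742744
V = π·0.5² × L = 0.785398 × 1143.742744 = 898.293450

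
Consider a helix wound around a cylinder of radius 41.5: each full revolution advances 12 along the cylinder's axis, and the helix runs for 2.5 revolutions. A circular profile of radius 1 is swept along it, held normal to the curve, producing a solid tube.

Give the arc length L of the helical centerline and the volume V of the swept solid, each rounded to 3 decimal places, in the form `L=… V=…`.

2πR = 2π·41.5 = 260.752190
per-turn = √(260.752190² + 12²) = √(67991.7047 + 144) = √68135.7047 = 261.028168
L = 2.5 × 261.028168 = 652.570421
V = π·1² × L = 3.141593 × 652.570421 = 2050.110441

L=652.570 V=2050.110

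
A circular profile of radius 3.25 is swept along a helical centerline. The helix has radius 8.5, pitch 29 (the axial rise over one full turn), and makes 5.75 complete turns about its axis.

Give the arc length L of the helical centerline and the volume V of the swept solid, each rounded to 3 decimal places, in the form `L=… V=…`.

L=349.443 V=11595.585

2πR = 2π·8.5 = 53.407075
per-turn = √(53.407075² + 29²) = √(2852.3157 + 841) = √3693.3157 = 60.772656
L = 5.75 × 60.772656 = 349.442770
V = π·3.25² × L = 33.183072 × 349.442770 = 11595.584733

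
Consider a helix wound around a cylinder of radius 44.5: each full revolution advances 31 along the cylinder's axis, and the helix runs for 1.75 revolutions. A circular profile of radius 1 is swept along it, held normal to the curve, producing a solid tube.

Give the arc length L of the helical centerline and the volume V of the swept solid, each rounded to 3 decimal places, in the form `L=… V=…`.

2πR = 2π·44.5 = 279.601746
per-turn = √(279.601746² + 31²) = √(78177.1365 + 961) = √79138.1365 = 281.315013
L = 1.75 × 281.315013 = 492.301273
V = π·1² × L = 3.141593 × 492.301273 = 1546.610061

L=492.301 V=1546.610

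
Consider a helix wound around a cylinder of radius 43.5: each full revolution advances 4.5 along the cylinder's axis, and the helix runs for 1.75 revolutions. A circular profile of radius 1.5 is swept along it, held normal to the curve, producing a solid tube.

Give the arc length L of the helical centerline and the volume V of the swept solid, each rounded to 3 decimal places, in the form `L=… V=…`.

2πR = 2π·43.5 = 273.318561
per-turn = √(273.318561² + 4.5²) = √(74703.0357 + 20.25) = √74723.2857 = 273.355603
L = 1.75 × 273.355603 = 478.372305
V = π·1.5² × L = 7.068583 × 478.372305 = 3381.414570

L=478.372 V=3381.415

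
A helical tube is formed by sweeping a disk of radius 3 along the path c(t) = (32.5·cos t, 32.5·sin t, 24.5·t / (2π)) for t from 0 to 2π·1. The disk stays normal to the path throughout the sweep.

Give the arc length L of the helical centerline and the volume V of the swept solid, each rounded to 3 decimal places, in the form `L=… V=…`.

L=205.668 V=5815.126

2πR = 2π·32.5 = 204.203522
per-turn = √(204.203522² + 24.5²) = √(41699.0786 + 600.25) = √42299.3286 = 205.668006
L = 1 × 205.668006 = 205.668006
V = π·3² × L = 28.274334 × 205.668006 = 5815.125864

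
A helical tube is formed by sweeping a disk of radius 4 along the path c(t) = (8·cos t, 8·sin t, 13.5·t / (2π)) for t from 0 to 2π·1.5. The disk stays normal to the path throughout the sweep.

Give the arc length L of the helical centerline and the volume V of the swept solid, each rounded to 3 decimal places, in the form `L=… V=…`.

2πR = 2π·8 = 50.265482
per-turn = √(50.265482² + 13.5²) = √(2526.6187 + 182.25) = √2708.8687 = 52.046794
L = 1.5 × 52.046794 = 78.070190
V = π·4² × L = 50.265482 × 78.070190 = 3924.235788

L=78.070 V=3924.236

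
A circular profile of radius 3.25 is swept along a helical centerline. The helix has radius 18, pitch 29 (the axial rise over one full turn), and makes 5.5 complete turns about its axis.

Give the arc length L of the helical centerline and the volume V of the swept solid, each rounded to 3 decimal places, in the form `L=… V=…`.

L=642.159 V=21308.810

2πR = 2π·18 = 113.097336
per-turn = √(113.097336² + 29²) = √(12791.0073 + 841) = √13632.0073 = 116.756187
L = 5.5 × 116.756187 = 642.159031
V = π·3.25² × L = 33.183072 × 642.159031 = 21308.809616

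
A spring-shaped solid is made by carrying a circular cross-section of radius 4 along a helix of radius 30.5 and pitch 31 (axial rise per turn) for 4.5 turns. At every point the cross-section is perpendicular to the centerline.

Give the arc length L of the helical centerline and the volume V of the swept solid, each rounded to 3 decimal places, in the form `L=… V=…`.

2πR = 2π·30.5 = 191.637152
per-turn = √(191.637152² + 31²) = √(36724.7980 + 961) = √37685.7980 = 194.128303
L = 4.5 × 194.128303 = 873.577363
V = π·4² × L = 50.265482 × 873.577363 = 43910.787612

L=873.577 V=43910.788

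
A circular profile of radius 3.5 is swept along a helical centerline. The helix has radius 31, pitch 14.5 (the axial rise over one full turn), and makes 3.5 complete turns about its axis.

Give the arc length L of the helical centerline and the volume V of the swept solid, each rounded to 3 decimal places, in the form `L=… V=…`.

2πR = 2π·31 = 194.778745
per-turn = √(194.778745² + 14.5²) = √(37938.7593 + 210.25) = √38149.0093 = 195.317714
L = 3.5 × 195.317714 = 683.611998
V = π·3.5² × L = 38.484510 × 683.611998 = 26308.472787

L=683.612 V=26308.473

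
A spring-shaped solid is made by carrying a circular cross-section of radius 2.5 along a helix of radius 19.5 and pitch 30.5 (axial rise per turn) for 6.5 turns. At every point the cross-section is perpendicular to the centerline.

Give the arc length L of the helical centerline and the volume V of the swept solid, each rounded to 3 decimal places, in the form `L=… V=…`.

L=820.699 V=16114.378

2πR = 2π·19.5 = 122.522113
per-turn = √(122.522113² + 30.5²) = √(15011.6683 + 930.25) = √15941.9183 = 126.261310
L = 6.5 × 126.261310 = 820.698512
V = π·2.5² × L = 19.634954 × 820.698512 = 16114.377605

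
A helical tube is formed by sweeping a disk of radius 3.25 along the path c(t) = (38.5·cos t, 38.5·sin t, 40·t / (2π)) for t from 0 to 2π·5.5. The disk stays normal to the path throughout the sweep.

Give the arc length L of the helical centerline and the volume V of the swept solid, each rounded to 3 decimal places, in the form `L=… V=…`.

2πR = 2π·38.5 = 241.902634
per-turn = √(241.902634² + 40²) = √(58516.8845 + 1600) = √60116.8845 = 245.187448
L = 5.5 × 245.187448 = 1348.530962
V = π·3.25² × L = 33.183072 × 1348.530962 = 44748.400556

L=1348.531 V=44748.401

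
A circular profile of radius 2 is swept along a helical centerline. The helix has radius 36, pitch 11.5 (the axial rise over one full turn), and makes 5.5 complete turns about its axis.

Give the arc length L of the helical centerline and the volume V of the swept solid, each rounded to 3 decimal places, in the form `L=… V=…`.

L=1245.678 V=15653.645

2πR = 2π·36 = 226.194671
per-turn = √(226.194671² + 11.5²) = √(51164.0292 + 132.25) = √51296.2792 = 226.486819
L = 5.5 × 226.486819 = 1245.677505
V = π·2² × L = 12.566371 × 1245.677505 = 15653.645193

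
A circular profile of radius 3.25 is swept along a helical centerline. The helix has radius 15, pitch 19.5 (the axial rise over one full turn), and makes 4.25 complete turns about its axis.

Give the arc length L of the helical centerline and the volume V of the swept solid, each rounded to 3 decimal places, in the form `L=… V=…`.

2πR = 2π·15 = 94.247780
per-turn = √(94.247780² + 19.5²) = √(8882.6440 + 380.25) = √9262.8940 = 96.243929
L = 4.25 × 96.243929 = 409.036700
V = π·3.25² × L = 33.183072 × 409.036700 = 13573.094441

L=409.037 V=13573.094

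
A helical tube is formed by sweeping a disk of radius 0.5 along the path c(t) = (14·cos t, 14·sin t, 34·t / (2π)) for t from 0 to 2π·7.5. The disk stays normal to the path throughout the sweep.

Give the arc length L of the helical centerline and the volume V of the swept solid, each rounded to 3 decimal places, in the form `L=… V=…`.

2πR = 2π·14 = 87.964594
per-turn = √(87.964594² + 34²) = √(7737.7699 + 1156) = √8893.7699 = 94.306786
L = 7.5 × 94.306786 = 707.300894
V = π·0.5² × L = 0.785398 × 707.300894 = 555.512823

L=707.301 V=555.513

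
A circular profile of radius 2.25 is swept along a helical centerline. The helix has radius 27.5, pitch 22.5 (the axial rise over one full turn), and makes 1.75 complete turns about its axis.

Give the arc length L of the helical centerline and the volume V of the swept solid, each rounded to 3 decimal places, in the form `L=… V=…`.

L=304.931 V=4849.721

2πR = 2π·27.5 = 172.787596
per-turn = √(172.787596² + 22.5²) = √(29855.5533 + 506.25) = √30361.8033 = 174.246387
L = 1.75 × 174.246387 = 304.931177
V = π·2.25² × L = 15.904313 × 304.931177 = 4849.720823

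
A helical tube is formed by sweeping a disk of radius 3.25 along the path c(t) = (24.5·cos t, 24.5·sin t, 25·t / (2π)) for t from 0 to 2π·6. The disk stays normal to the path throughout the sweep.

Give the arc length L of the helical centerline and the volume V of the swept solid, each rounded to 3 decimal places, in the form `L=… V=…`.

L=935.729 V=31050.370

2πR = 2π·24.5 = 153.938040
per-turn = √(153.938040² + 25²) = √(23696.9202 + 625) = √24321.9202 = 155.954866
L = 6 × 155.954866 = 935.729195
V = π·3.25² × L = 33.183072 × 935.729195 = 31050.369621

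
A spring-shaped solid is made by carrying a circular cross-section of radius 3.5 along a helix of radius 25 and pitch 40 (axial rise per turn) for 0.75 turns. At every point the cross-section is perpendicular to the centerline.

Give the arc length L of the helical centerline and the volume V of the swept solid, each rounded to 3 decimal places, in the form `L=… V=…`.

L=121.569 V=4678.541

2πR = 2π·25 = 157.079633
per-turn = √(157.079633² + 40²) = √(24674.0110 + 1600) = √26274.0110 = 162.092600
L = 0.75 × 162.092600 = 121.569450
V = π·3.5² × L = 38.484510 × 121.569450 = 4678.540717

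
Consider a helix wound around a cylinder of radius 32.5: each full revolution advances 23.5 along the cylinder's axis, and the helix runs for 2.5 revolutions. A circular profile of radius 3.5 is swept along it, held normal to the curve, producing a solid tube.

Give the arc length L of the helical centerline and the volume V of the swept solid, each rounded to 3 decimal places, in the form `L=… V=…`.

L=513.878 V=19776.351

2πR = 2π·32.5 = 204.203522
per-turn = √(204.203522² + 23.5²) = √(41699.0786 + 552.25) = √42251.3286 = 205.551280
L = 2.5 × 205.551280 = 513.878199
V = π·3.5² × L = 38.484510 × 513.878199 = 19776.350703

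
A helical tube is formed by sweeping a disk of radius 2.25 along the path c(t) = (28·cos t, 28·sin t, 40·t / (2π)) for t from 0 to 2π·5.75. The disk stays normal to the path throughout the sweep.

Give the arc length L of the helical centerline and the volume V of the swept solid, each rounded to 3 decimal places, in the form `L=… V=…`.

L=1037.410 V=16499.297

2πR = 2π·28 = 175.929189
per-turn = √(175.929189² + 40²) = √(30951.0794 + 1600) = √32551.0794 = 180.419177
L = 5.75 × 180.419177 = 1037.410267
V = π·2.25² × L = 15.904313 × 1037.410267 = 16499.297402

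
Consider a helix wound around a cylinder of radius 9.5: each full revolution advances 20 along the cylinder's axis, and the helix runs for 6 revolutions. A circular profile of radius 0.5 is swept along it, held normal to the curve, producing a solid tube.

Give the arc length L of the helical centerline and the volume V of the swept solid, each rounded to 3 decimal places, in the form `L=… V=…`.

L=377.711 V=296.653

2πR = 2π·9.5 = 59.690260
per-turn = √(59.690260² + 20²) = √(3562.9272 + 400) = √3962.9272 = 62.951785
L = 6 × 62.951785 = 377.710708
V = π·0.5² × L = 0.785398 × 377.710708 = 296.653296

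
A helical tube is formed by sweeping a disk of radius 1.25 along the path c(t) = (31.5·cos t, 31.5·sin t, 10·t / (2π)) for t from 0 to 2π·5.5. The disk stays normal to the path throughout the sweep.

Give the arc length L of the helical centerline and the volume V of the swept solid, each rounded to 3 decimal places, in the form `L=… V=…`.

L=1089.950 V=5350.282

2πR = 2π·31.5 = 197.920337
per-turn = √(197.920337² + 10²) = √(39172.4599 + 100) = √39272.4599 = 198.172803
L = 5.5 × 198.172803 = 1089.950417
V = π·1.25² × L = 4.908739 × 1089.950417 = 5350.281597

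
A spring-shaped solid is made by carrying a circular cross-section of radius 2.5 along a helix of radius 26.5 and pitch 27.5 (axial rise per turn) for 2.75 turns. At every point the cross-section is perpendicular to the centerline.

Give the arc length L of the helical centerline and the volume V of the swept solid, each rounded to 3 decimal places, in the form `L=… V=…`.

L=464.090 V=9112.391

2πR = 2π·26.5 = 166.504411
per-turn = √(166.504411² + 27.5²) = √(27723.7188 + 756.25) = √28479.9688 = 168.760092
L = 2.75 × 168.760092 = 464.090254
V = π·2.5² × L = 19.634954 × 464.090254 = 9112.390827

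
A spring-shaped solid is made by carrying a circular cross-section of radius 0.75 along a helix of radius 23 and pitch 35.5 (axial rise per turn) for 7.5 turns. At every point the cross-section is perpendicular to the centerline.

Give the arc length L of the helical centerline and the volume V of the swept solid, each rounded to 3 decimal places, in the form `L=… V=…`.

2πR = 2π·23 = 144.513262
per-turn = √(144.513262² + 35.5²) = √(20884.0829 + 1260.25) = √22144.3329 = 148.809720
L = 7.5 × 148.809720 = 1116.072904
V = π·0.75² × L = 1.767146 × 1116.072904 = 1972.263620

L=1116.073 V=1972.264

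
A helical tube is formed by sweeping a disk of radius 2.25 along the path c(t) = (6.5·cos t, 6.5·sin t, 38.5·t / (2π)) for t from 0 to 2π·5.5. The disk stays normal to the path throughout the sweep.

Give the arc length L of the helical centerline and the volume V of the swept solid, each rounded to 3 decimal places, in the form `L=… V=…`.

2πR = 2π·6.5 = 40.840704
per-turn = √(40.840704² + 38.5²) = √(1667.9631 + 1482.25) = √3150.2131 = 56.126760
L = 5.5 × 56.126760 = 308.697178
V = π·2.25² × L = 15.904313 × 308.697178 = 4909.616479

L=308.697 V=4909.616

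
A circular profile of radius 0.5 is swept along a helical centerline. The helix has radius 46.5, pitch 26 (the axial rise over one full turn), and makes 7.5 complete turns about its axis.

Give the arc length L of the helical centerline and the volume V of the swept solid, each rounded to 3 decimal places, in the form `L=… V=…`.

2πR = 2π·46.5 = 292.168117
per-turn = √(292.168117² + 26²) = √(85362.2085 + 676) = √86038.2085 = 293.322704
L = 7.5 × 293.322704 = 2199.920277
V = π·0.5² × L = 0.785398 × 2199.920277 = 1727.813345

L=2199.920 V=1727.813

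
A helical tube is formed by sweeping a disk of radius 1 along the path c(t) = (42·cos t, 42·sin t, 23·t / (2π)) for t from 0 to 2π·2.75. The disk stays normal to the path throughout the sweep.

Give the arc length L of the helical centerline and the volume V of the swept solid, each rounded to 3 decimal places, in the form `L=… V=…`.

2πR = 2π·42 = 263.893783
per-turn = √(263.893783² + 23²) = √(69639.9287 + 529) = √70168.9287 = 264.894184
L = 2.75 × 264.894184 = 728.459006
V = π·1² × L = 3.141593 × 728.459006 = 2288.521461

L=728.459 V=2288.521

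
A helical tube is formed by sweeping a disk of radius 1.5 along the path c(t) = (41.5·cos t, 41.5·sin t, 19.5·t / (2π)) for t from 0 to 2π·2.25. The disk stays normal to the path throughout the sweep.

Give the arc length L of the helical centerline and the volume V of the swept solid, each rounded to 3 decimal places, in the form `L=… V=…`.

L=588.331 V=4158.665

2πR = 2π·41.5 = 260.752190
per-turn = √(260.752190² + 19.5²) = √(67991.7047 + 380.25) = √68371.9547 = 261.480314
L = 2.25 × 261.480314 = 588.330707
V = π·1.5² × L = 7.068583 × 588.330707 = 4158.664711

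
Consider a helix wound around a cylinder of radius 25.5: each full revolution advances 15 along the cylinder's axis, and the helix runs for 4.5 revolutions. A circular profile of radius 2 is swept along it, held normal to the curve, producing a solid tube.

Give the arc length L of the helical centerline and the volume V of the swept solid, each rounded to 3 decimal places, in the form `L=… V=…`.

2πR = 2π·25.5 = 160.221225
per-turn = √(160.221225² + 15²) = √(25670.8410 + 225) = √25895.8410 = 160.921848
L = 4.5 × 160.921848 = 724.148314
V = π·2² × L = 12.566371 × 724.148314 = 9099.916098

L=724.148 V=9099.916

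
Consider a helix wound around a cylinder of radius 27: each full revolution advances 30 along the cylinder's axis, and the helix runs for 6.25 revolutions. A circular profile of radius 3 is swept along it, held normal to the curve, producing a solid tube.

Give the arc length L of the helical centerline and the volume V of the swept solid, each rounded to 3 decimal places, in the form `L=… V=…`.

2πR = 2π·27 = 169.646003
per-turn = √(169.646003² + 30²) = √(28779.7664 + 900) = √29679.7664 = 172.278166
L = 6.25 × 172.278166 = 1076.738537
V = π·3² × L = 28.274334 × 1076.738537 = 30444.064889

L=1076.739 V=30444.065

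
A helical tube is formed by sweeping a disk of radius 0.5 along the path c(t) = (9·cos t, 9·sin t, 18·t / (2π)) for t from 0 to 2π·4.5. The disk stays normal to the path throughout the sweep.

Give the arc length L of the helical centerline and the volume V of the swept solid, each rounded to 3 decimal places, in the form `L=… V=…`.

L=267.050 V=209.740

2πR = 2π·9 = 56.548668
per-turn = √(56.548668² + 18²) = √(3197.7518 + 324) = √3521.7518 = 59.344350
L = 4.5 × 59.344350 = 267.049573
V = π·0.5² × L = 0.785398 × 267.049573 = 209.740244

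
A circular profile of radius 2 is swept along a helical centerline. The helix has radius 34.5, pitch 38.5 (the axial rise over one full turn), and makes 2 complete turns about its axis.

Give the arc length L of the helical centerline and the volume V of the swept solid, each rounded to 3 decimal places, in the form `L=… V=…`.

2πR = 2π·34.5 = 216.769893
per-turn = √(216.769893² + 38.5²) = √(46989.1866 + 1482.25) = √48471.4366 = 220.162296
L = 2 × 220.162296 = 440.324592
V = π·2² × L = 12.566371 × 440.324592 = 5533.282012

L=440.325 V=5533.282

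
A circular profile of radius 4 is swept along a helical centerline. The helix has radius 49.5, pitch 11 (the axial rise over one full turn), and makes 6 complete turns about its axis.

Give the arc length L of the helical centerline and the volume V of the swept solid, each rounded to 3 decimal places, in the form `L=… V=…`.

L=1867.273 V=93859.369

2πR = 2π·49.5 = 311.017673
per-turn = √(311.017673² + 11²) = √(96731.9927 + 121) = √96852.9927 = 311.212135
L = 6 × 311.212135 = 1867.272808
V = π·4² × L = 50.265482 × 1867.272808 = 93859.368560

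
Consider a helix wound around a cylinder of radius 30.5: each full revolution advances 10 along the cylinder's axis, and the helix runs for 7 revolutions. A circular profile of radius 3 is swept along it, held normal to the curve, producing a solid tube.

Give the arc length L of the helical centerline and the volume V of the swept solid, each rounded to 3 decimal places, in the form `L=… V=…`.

L=1343.285 V=37980.494

2πR = 2π·30.5 = 191.637152
per-turn = √(191.637152² + 10²) = √(36724.7980 + 100) = √36824.7980 = 191.897884
L = 7 × 191.897884 = 1343.285190
V = π·3² × L = 28.274334 × 1343.285190 = 37980.493953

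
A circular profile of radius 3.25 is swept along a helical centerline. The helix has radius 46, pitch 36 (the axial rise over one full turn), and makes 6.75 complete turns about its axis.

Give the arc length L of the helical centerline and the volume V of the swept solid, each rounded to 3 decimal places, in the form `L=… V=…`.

2πR = 2π·46 = 289.026524
per-turn = √(289.026524² + 36²) = √(83536.3317 + 1296) = √84832.3317 = 291.259904
L = 6.75 × 291.259904 = 1966.004352
V = π·3.25² × L = 33.183072 × 1966.004352 = 65238.064748

L=1966.004 V=65238.065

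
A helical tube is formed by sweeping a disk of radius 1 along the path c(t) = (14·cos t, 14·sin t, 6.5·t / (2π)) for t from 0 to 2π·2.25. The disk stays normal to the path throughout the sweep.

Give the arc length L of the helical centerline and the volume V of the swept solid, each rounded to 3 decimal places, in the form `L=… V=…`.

2πR = 2π·14 = 87.964594
per-turn = √(87.964594² + 6.5²) = √(7737.7699 + 42.25) = √7780.0199 = 88.204421
L = 2.25 × 88.204421 = 198.459947
V = π·1² × L = 3.141593 × 198.459947 = 623.480311

L=198.460 V=623.480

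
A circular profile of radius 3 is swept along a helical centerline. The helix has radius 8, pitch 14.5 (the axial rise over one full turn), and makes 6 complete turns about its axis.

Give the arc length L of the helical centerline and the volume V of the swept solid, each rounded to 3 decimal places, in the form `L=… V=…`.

2πR = 2π·8 = 50.265482
per-turn = √(50.265482² + 14.5²) = √(2526.6187 + 210.25) = √2736.8687 = 52.315091
L = 6 × 52.315091 = 313.890545
V = π·3² × L = 28.274334 × 313.890545 = 8875.046068

L=313.891 V=8875.046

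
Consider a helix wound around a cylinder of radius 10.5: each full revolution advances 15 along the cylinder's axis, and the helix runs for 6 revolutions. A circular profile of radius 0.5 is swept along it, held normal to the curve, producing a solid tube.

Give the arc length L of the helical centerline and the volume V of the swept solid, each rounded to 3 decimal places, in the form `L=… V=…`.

L=405.943 V=318.827

2πR = 2π·10.5 = 65.973446
per-turn = √(65.973446² + 15²) = √(4352.4955 + 225) = √4577.4955 = 67.657191
L = 6 × 67.657191 = 405.943148
V = π·0.5² × L = 0.785398 × 405.943148 = 318.827003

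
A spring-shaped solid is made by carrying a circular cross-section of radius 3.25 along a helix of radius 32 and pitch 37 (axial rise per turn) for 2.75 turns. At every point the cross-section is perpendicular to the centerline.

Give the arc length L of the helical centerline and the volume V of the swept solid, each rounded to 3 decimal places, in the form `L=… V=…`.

L=562.205 V=18655.673

2πR = 2π·32 = 201.061930
per-turn = √(201.061930² + 37²) = √(40425.8996 + 1369) = √41794.8996 = 204.438009
L = 2.75 × 204.438009 = 562.204525
V = π·3.25² × L = 33.183072 × 562.204525 = 18655.673473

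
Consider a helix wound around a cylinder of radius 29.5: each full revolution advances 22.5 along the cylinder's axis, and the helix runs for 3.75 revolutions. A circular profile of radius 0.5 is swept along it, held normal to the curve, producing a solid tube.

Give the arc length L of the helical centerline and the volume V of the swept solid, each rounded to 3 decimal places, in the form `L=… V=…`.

2πR = 2π·29.5 = 185.353967
per-turn = √(185.353967² + 22.5²) = √(34356.0929 + 506.25) = √34862.3429 = 186.714603
L = 3.75 × 186.714603 = 700.179761
V = π·0.5² × L = 0.785398 × 700.179761 = 549.919898

L=700.180 V=549.920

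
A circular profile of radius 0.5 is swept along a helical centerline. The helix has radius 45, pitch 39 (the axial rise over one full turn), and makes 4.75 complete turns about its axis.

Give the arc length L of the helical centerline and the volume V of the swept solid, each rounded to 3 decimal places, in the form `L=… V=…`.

2πR = 2π·45 = 282.743339
per-turn = √(282.743339² + 39²) = √(79943.7956 + 1521) = √81464.7956 = 285.420384
L = 4.75 × 285.420384 = 1355.746824
V = π·0.5² × L = 0.785398 × 1355.746824 = 1064.801066

L=1355.747 V=1064.801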